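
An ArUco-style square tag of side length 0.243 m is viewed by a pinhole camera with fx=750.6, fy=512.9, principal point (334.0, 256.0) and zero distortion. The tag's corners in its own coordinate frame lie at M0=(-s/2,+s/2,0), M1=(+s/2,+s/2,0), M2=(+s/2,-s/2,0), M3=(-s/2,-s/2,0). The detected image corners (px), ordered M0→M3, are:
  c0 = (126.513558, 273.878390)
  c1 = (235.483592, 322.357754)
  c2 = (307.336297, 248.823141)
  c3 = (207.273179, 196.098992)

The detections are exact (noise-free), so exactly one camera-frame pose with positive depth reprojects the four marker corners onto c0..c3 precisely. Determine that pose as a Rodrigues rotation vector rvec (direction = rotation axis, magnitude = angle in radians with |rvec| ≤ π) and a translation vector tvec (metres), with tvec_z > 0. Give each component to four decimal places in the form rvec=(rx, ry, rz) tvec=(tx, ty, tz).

rvec=(-0.0302, -0.4811, 0.6086) tvec=(-0.2035, 0.0124, 1.3603)

Intrinsics K: fx=750.6, fy=512.9, cx=334.0, cy=256.0
Marker side s = 0.243 m; corners in marker frame (Z=0):
  M0 = (-0.1215, +0.1215, 0)
  M1 = (+0.1215, +0.1215, 0)
  M2 = (+0.1215, -0.1215, 0)
  M3 = (-0.1215, -0.1215, 0)
Detected image corners:
  c0 = (126.513558, 273.878390) px
  c1 = (235.483592, 322.357754) px
  c2 = (307.336297, 248.823141) px
  c3 = (207.273179, 196.098992) px
Planar DLT: solve 8×8 A·h = b for H (H[2,2]=1):
  H  [+498.37350 -340.13958 +221.70462]
  H  [+289.76948 +279.16072 +260.68848]
  H  [+0.31274 -0.12238 +1.00000]
B = K⁻¹H; ‖b₁‖=0.735119, ‖b₂‖=0.735119; λ = 2/(‖b₁‖+‖b₂‖) = 1.360324, sign → tz>0 ⇒ λ=+1.360324
r₁ = λ·B[:,0] = (+0.71391,+0.55619,+0.42542); r₂ = λ·B[:,1] = (-0.54236,+0.82349,-0.16647)
r₃ = r₁×r₂ = (-0.44292,-0.11189,+0.88955); SVD([r₁ r₂ r₃]) → R = UVᵀ:
  R  [+0.71391 -0.54236 -0.44292]
  R  [+0.55619 +0.82349 -0.11189]
  R  [+0.42542 -0.16647 +0.88955]
t = (-0.20351, +0.01243, +1.36032) m
tr R = 2.426944; θ = arccos((tr R − 1)/2) = 0.776355 rad = 44.482°
axis k = ((R−Rᵀ)₃₂, (R−Rᵀ)₁₃, (R−Rᵀ)₂₁) / (2 sinθ) = (-0.038948, -0.619639, +0.783920)
rvec = θ·k = (-0.030238, -0.481060, +0.608600)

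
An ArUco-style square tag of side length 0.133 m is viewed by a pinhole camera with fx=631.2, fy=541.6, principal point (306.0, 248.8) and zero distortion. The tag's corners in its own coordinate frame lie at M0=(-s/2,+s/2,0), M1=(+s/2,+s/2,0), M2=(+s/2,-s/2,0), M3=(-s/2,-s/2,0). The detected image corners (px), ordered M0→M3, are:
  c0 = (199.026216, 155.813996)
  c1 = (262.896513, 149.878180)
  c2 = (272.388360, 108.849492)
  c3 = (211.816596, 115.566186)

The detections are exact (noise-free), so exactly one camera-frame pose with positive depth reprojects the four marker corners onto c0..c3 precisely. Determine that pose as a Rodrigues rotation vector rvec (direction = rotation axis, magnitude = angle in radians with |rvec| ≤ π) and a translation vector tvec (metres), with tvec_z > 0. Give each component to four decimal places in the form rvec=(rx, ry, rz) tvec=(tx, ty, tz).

rvec=(-0.5959, 0.2790, 0.0288) tvec=(-0.1391, -0.2716, 1.2593)

Intrinsics K: fx=631.2, fy=541.6, cx=306.0, cy=248.8
Marker side s = 0.133 m; corners in marker frame (Z=0):
  M0 = (-0.0665, +0.0665, 0)
  M1 = (+0.0665, +0.0665, 0)
  M2 = (+0.0665, -0.0665, 0)
  M3 = (-0.0665, -0.0665, 0)
Detected image corners:
  c0 = (199.026216, 155.813996) px
  c1 = (262.896513, 149.878180) px
  c2 = (272.388360, 108.849492) px
  c3 = (211.816596, 115.566186) px
Planar DLT: solve 8×8 A·h = b for H (H[2,2]=1):
  H  [+417.21641 -187.22120 +236.25415]
  H  [-75.80621 +247.64329 +131.98166]
  H  [-0.21245 -0.43664 +1.00000]
B = K⁻¹H; ‖b₁‖=0.794102, ‖b₂‖=0.794102; λ = 2/(‖b₁‖+‖b₂‖) = 1.259283, sign → tz>0 ⇒ λ=+1.259283
r₁ = λ·B[:,0] = (+0.96207,-0.05336,-0.26753); r₂ = λ·B[:,1] = (-0.10696,+0.82839,-0.54985)
r₃ = r₁×r₂ = (+0.25096,+0.55761,+0.79126); SVD([r₁ r₂ r₃]) → R = UVᵀ:
  R  [+0.96207 -0.10696 +0.25096]
  R  [-0.05336 +0.82839 +0.55761]
  R  [-0.26753 -0.54985 +0.79126]
t = (-0.13915, -0.27162, +1.25928) m
tr R = 2.581720; θ = arccos((tr R − 1)/2) = 0.658584 rad = 37.734°
axis k = ((R−Rᵀ)₃₂, (R−Rᵀ)₁₃, (R−Rᵀ)₂₁) / (2 sinθ) = (-0.904787, +0.423607, +0.043789)
rvec = θ·k = (-0.595878, +0.278981, +0.028839)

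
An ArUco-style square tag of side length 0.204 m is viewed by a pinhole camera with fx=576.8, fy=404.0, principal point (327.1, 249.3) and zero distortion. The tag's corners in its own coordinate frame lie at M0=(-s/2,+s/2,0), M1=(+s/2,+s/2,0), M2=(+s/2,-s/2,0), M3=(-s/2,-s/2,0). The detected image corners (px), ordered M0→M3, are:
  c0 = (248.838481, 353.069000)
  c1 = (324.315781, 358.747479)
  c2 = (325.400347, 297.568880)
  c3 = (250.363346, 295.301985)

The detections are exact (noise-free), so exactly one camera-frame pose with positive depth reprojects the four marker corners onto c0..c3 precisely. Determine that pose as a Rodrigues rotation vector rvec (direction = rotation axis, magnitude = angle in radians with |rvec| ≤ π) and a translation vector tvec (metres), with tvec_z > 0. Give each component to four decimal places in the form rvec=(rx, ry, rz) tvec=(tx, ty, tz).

Intrinsics K: fx=576.8, fy=404.0, cx=327.1, cy=249.3
Marker side s = 0.204 m; corners in marker frame (Z=0):
  M0 = (-0.1020, +0.1020, 0)
  M1 = (+0.1020, +0.1020, 0)
  M2 = (+0.1020, -0.1020, 0)
  M3 = (-0.1020, -0.1020, 0)
Detected image corners:
  c0 = (248.838481, 353.069000) px
  c1 = (324.315781, 358.747479) px
  c2 = (325.400347, 297.568880) px
  c3 = (250.363346, 295.301985) px
Planar DLT: solve 8×8 A·h = b for H (H[2,2]=1):
  H  [+288.77948 -16.05303 +286.16105]
  H  [-71.54226 +280.36361 +326.01366]
  H  [-0.27896 -0.03352 +1.00000]
B = K⁻¹H; ‖b₁‖=0.715491, ‖b₂‖=0.715491; λ = 2/(‖b₁‖+‖b₂‖) = 1.397642, sign → tz>0 ⇒ λ=+1.397642
r₁ = λ·B[:,0] = (+0.92084,-0.00691,-0.38988); r₂ = λ·B[:,1] = (-0.01233,+0.99883,-0.04684)
r₃ = r₁×r₂ = (+0.38975,+0.04794,+0.91967); SVD([r₁ r₂ r₃]) → R = UVᵀ:
  R  [+0.92084 -0.01233 +0.38975]
  R  [-0.00691 +0.99883 +0.04794]
  R  [-0.38988 -0.04684 +0.91967]
t = (-0.09920, +0.26539, +1.39764) m
tr R = 2.839339; θ = arccos((tr R − 1)/2) = 0.403559 rad = 23.122°
axis k = ((R−Rᵀ)₃₂, (R−Rᵀ)₁₃, (R−Rᵀ)₂₁) / (2 sinθ) = (-0.120687, +0.992667, +0.006901)
rvec = θ·k = (-0.048704, +0.400599, +0.002785)

rvec=(-0.0487, 0.4006, 0.0028) tvec=(-0.0992, 0.2654, 1.3976)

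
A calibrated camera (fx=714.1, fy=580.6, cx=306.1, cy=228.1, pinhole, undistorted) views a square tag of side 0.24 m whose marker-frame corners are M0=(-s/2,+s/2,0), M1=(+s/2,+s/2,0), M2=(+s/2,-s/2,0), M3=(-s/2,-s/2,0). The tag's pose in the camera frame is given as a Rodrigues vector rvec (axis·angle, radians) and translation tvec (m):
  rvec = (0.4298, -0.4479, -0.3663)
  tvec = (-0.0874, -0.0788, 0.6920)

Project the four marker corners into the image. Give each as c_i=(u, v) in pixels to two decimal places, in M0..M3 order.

Intrinsics K: fx=714.1, fy=580.6, cx=306.1, cy=228.1
Marker side s = 0.24 m; corners in marker frame (Z=0):
  M0 = (-0.1200, +0.1200, 0)
  M1 = (+0.1200, +0.1200, 0)
  M2 = (+0.1200, -0.1200, 0)
  M3 = (-0.1200, -0.1200, 0)
rvec = (0.4298, -0.4479, -0.3663), |rvec| = θ = 0.72078 rad = 41.297°
Rodrigues: sinθ=0.65997, 1−cosθ=0.24871; R = I + sinθ·[k]× + (1−cosθ)·[k]×²:
    [+0.83973 +0.24324 -0.48548]
    [-0.42756 +0.84733 -0.31500]
    [+0.33474 +0.47208 +0.81553]
t = (-0.0874, -0.0788, 0.6920) m
M0: Pc = R·M0+t = (-0.15898, +0.07419, +0.70848); u = 714.1·(-0.15898)/0.70848 + 306.1 = 145.8604, v = 580.6·(+0.07419)/0.70848 + 228.1 = 288.8959
M1: Pc = R·M1+t = (+0.04256, -0.02843, +0.78882); u = 714.1·(+0.04256)/0.78882 + 306.1 = 344.6250, v = 580.6·(-0.02843)/0.78882 + 228.1 = 207.1769
M2: Pc = R·M2+t = (-0.01582, -0.23179, +0.67552); u = 714.1·(-0.01582)/0.67552 + 306.1 = 289.3750, v = 580.6·(-0.23179)/0.67552 + 228.1 = 28.8825
M3: Pc = R·M3+t = (-0.21736, -0.12917, +0.59518); u = 714.1·(-0.21736)/0.59518 + 306.1 = 45.3155, v = 580.6·(-0.12917)/0.59518 + 228.1 = 102.0912

c0=(145.86, 288.90) c1=(344.62, 207.18) c2=(289.38, 28.88) c3=(45.32, 102.09)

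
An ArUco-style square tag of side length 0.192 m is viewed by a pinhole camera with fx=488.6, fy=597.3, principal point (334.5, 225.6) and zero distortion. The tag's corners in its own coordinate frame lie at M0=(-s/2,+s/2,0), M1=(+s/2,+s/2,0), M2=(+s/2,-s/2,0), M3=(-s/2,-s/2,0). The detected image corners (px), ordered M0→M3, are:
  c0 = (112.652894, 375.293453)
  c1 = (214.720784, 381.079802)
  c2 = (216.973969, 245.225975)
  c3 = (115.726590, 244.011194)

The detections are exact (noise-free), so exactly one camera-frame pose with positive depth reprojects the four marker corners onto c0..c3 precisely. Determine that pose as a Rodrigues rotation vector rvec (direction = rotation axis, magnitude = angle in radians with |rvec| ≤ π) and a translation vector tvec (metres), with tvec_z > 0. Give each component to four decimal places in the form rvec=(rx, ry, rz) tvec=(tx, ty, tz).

Intrinsics K: fx=488.6, fy=597.3, cx=334.5, cy=225.6
Marker side s = 0.192 m; corners in marker frame (Z=0):
  M0 = (-0.0960, +0.0960, 0)
  M1 = (+0.0960, +0.0960, 0)
  M2 = (+0.0960, -0.0960, 0)
  M3 = (-0.0960, -0.0960, 0)
Detected image corners:
  c0 = (112.652894, 375.293453) px
  c1 = (214.720784, 381.079802) px
  c2 = (216.973969, 245.225975) px
  c3 = (115.726590, 244.011194) px
Planar DLT: solve 8×8 A·h = b for H (H[2,2]=1):
  H  [+500.24242 -21.61090 +164.16065]
  H  [-36.95188 +680.92935 +311.07360]
  H  [-0.17704 -0.04668 +1.00000]
B = K⁻¹H; ‖b₁‖=1.158648, ‖b₂‖=1.158648; λ = 2/(‖b₁‖+‖b₂‖) = 0.863075, sign → tz>0 ⇒ λ=+0.863075
r₁ = λ·B[:,0] = (+0.98825,+0.00432,-0.15280); r₂ = λ·B[:,1] = (-0.01059,+0.99913,-0.04029)
r₃ = r₁×r₂ = (+0.15249,+0.04143,+0.98744); SVD([r₁ r₂ r₃]) → R = UVᵀ:
  R  [+0.98825 -0.01059 +0.15249]
  R  [+0.00432 +0.99913 +0.04143]
  R  [-0.15280 -0.04029 +0.98744]
t = (-0.30089, +0.12351, +0.86308) m
tr R = 2.974816; θ = arccos((tr R − 1)/2) = 0.158862 rad = 9.102°
axis k = ((R−Rᵀ)₃₂, (R−Rᵀ)₁₃, (R−Rᵀ)₂₁) / (2 sinθ) = (-0.258277, +0.964920, +0.047133)
rvec = θ·k = (-0.041030, +0.153289, +0.007488)

rvec=(-0.0410, 0.1533, 0.0075) tvec=(-0.3009, 0.1235, 0.8631)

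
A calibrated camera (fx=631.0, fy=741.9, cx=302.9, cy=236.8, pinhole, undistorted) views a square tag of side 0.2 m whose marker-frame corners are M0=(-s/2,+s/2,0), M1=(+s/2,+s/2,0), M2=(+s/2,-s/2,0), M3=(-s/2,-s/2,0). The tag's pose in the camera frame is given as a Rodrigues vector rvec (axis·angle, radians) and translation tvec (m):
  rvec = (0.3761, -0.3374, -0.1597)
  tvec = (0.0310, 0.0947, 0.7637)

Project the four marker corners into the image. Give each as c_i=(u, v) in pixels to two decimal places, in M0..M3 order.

Intrinsics K: fx=631.0, fy=741.9, cx=302.9, cy=236.8
Marker side s = 0.2 m; corners in marker frame (Z=0):
  M0 = (-0.1000, +0.1000, 0)
  M1 = (+0.1000, +0.1000, 0)
  M2 = (+0.1000, -0.1000, 0)
  M3 = (-0.1000, -0.1000, 0)
rvec = (0.3761, -0.3374, -0.1597), |rvec| = θ = 0.52990 rad = 30.361°
Rodrigues: sinθ=0.50545, 1−cosθ=0.13714; R = I + sinθ·[k]× + (1−cosθ)·[k]×²:
    [+0.93194 +0.09035 -0.35117]
    [-0.21431 +0.91846 -0.33243]
    [+0.29249 +0.38506 +0.87531]
t = (0.0310, 0.0947, 0.7637) m
M0: Pc = R·M0+t = (-0.05316, +0.20798, +0.77296); u = 631.0·(-0.05316)/0.77296 + 302.9 = 259.5038, v = 741.9·(+0.20798)/0.77296 + 236.8 = 436.4202
M1: Pc = R·M1+t = (+0.13323, +0.16511, +0.83146); u = 631.0·(+0.13323)/0.83146 + 302.9 = 404.0093, v = 741.9·(+0.16511)/0.83146 + 236.8 = 384.1305
M2: Pc = R·M2+t = (+0.11516, -0.01858, +0.75444); u = 631.0·(+0.11516)/0.75444 + 302.9 = 399.2165, v = 741.9·(-0.01858)/0.75444 + 236.8 = 218.5323
M3: Pc = R·M3+t = (-0.07123, +0.02429, +0.69594); u = 631.0·(-0.07123)/0.69594 + 302.9 = 238.3174, v = 741.9·(+0.02429)/0.69594 + 236.8 = 262.6886

c0=(259.50, 436.42) c1=(404.01, 384.13) c2=(399.22, 218.53) c3=(238.32, 262.69)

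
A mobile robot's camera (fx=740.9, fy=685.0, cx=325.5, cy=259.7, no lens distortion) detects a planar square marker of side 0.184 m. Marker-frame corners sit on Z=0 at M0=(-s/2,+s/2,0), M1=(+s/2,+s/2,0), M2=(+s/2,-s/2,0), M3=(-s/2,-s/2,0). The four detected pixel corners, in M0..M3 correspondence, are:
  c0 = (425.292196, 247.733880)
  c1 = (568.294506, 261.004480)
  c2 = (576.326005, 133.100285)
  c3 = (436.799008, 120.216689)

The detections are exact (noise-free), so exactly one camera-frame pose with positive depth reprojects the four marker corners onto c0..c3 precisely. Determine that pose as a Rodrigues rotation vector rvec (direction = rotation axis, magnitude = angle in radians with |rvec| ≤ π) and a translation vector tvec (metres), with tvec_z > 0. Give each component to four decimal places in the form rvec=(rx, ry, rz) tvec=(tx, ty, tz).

Intrinsics K: fx=740.9, fy=685.0, cx=325.5, cy=259.7
Marker side s = 0.184 m; corners in marker frame (Z=0):
  M0 = (-0.0920, +0.0920, 0)
  M1 = (+0.0920, +0.0920, 0)
  M2 = (+0.0920, -0.0920, 0)
  M3 = (-0.0920, -0.0920, 0)
Detected image corners:
  c0 = (425.292196, 247.733880) px
  c1 = (568.294506, 261.004480) px
  c2 = (576.326005, 133.100285) px
  c3 = (436.799008, 120.216689) px
Planar DLT: solve 8×8 A·h = b for H (H[2,2]=1):
  H  [+766.24230 -120.26741 +501.72017]
  H  [+70.53263 +668.57088 +189.72559]
  H  [-0.00276 -0.13389 +1.00000]
B = K⁻¹H; ‖b₁‖=1.040632, ‖b₂‖=1.040632; λ = 2/(‖b₁‖+‖b₂‖) = 0.960955, sign → tz>0 ⇒ λ=+0.960955
r₁ = λ·B[:,0] = (+0.99499,+0.09995,-0.00265); r₂ = λ·B[:,1] = (-0.09946,+0.98669,-0.12867)
r₃ = r₁×r₂ = (-0.01024,+0.12829,+0.99168); SVD([r₁ r₂ r₃]) → R = UVᵀ:
  R  [+0.99499 -0.09946 -0.01024]
  R  [+0.09995 +0.98669 +0.12829]
  R  [-0.00265 -0.12867 +0.99168]
t = (+0.22856, -0.09816, +0.96095) m
tr R = 2.973361; θ = arccos((tr R − 1)/2) = 0.163397 rad = 9.362°
axis k = ((R−Rᵀ)₃₂, (R−Rᵀ)₁₃, (R−Rᵀ)₂₁) / (2 sinθ) = (-0.789789, -0.023340, +0.612934)
rvec = θ·k = (-0.129049, -0.003814, +0.100152)

rvec=(-0.1290, -0.0038, 0.1002) tvec=(0.2286, -0.0982, 0.9610)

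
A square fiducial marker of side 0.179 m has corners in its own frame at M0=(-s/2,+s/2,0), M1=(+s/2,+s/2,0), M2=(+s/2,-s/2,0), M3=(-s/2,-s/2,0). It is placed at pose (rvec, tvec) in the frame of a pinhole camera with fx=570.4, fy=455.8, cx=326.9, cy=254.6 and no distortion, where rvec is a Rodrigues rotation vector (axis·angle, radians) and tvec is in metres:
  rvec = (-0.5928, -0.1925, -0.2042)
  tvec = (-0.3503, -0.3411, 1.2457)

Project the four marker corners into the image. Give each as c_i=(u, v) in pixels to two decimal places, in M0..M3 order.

Intrinsics K: fx=570.4, fy=455.8, cx=326.9, cy=254.6
Marker side s = 0.179 m; corners in marker frame (Z=0):
  M0 = (-0.0895, +0.0895, 0)
  M1 = (+0.0895, +0.0895, 0)
  M2 = (+0.0895, -0.0895, 0)
  M3 = (-0.0895, -0.0895, 0)
rvec = (-0.5928, -0.1925, -0.2042), |rvec| = θ = 0.65587 rad = 37.579°
Rodrigues: sinθ=0.60985, 1−cosθ=0.20748; R = I + sinθ·[k]× + (1−cosθ)·[k]×²:
    [+0.96201 +0.24491 -0.12061]
    [-0.13483 +0.81039 +0.57016]
    [+0.23738 -0.53224 +0.81263]
t = (-0.3503, -0.3411, 1.2457) m
M0: Pc = R·M0+t = (-0.41448, -0.25650, +1.17682); u = 570.4·(-0.41448)/1.17682 + 326.9 = 126.0027, v = 455.8·(-0.25650)/1.17682 + 254.6 = 155.2526
M1: Pc = R·M1+t = (-0.24228, -0.28064, +1.21931); u = 570.4·(-0.24228)/1.21931 + 326.9 = 213.5600, v = 455.8·(-0.28064)/1.21931 + 254.6 = 149.6927
M2: Pc = R·M2+t = (-0.28612, -0.42570, +1.31458); u = 570.4·(-0.28612)/1.31458 + 326.9 = 202.7521, v = 455.8·(-0.42570)/1.31458 + 254.6 = 106.9995
M3: Pc = R·M3+t = (-0.45832, -0.40156, +1.27209); u = 570.4·(-0.45832)/1.27209 + 326.9 = 121.3913, v = 455.8·(-0.40156)/1.27209 + 254.6 = 110.7170

c0=(126.00, 155.25) c1=(213.56, 149.69) c2=(202.75, 107.00) c3=(121.39, 110.72)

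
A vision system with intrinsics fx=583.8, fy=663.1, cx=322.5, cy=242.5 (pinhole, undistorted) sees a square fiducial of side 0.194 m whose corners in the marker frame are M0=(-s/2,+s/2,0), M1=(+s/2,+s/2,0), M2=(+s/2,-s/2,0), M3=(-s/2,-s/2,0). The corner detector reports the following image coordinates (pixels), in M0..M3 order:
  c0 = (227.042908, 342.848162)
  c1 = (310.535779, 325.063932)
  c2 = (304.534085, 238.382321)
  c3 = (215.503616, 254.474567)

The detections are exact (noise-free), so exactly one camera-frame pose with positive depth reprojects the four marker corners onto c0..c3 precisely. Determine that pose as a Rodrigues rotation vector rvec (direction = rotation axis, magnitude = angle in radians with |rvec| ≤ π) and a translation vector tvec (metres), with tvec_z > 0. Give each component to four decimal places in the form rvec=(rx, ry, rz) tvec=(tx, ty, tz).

Intrinsics K: fx=583.8, fy=663.1, cx=322.5, cy=242.5
Marker side s = 0.194 m; corners in marker frame (Z=0):
  M0 = (-0.0970, +0.0970, 0)
  M1 = (+0.0970, +0.0970, 0)
  M2 = (+0.0970, -0.0970, 0)
  M3 = (-0.0970, -0.0970, 0)
Detected image corners:
  c0 = (227.042908, 342.848162) px
  c1 = (310.535779, 325.063932) px
  c2 = (304.534085, 238.382321) px
  c3 = (215.503616, 254.474567) px
Planar DLT: solve 8×8 A·h = b for H (H[2,2]=1):
  H  [+486.65478 +128.16358 +265.20948]
  H  [-40.86151 +542.39490 +291.39581]
  H  [+0.16052 +0.31458 +1.00000]
B = K⁻¹H; ‖b₁‖=0.771464, ‖b₂‖=0.771464; λ = 2/(‖b₁‖+‖b₂‖) = 1.296236, sign → tz>0 ⇒ λ=+1.296236
r₁ = λ·B[:,0] = (+0.96560,-0.15597,+0.20807); r₂ = λ·B[:,1] = (+0.05931,+0.91115,+0.40777)
r₃ = r₁×r₂ = (-0.25319,-0.38141,+0.88906); SVD([r₁ r₂ r₃]) → R = UVᵀ:
  R  [+0.96560 +0.05931 -0.25319]
  R  [-0.15597 +0.91115 -0.38141]
  R  [+0.20807 +0.40777 +0.88906]
t = (-0.12720, +0.09558, +1.29624) m
tr R = 2.765811; θ = arccos((tr R − 1)/2) = 0.488782 rad = 28.005°
axis k = ((R−Rᵀ)₃₂, (R−Rᵀ)₁₃, (R−Rᵀ)₂₁) / (2 sinθ) = (+0.840356, -0.491174, -0.229237)
rvec = θ·k = (+0.410751, -0.240077, -0.112047)

rvec=(0.4108, -0.2401, -0.1120) tvec=(-0.1272, 0.0956, 1.2962)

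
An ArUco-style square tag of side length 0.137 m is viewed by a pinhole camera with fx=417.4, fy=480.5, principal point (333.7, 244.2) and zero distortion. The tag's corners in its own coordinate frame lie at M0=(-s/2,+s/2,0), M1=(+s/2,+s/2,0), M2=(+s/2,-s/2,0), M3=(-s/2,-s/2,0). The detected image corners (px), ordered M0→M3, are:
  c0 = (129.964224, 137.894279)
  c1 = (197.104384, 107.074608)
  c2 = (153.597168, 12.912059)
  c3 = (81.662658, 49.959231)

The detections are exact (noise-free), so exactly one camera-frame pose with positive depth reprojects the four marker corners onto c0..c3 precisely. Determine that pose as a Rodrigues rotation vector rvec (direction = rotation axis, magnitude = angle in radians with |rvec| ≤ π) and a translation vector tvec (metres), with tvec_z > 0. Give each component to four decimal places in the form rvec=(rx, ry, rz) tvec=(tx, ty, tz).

Intrinsics K: fx=417.4, fy=480.5, cx=333.7, cy=244.2
Marker side s = 0.137 m; corners in marker frame (Z=0):
  M0 = (-0.0685, +0.0685, 0)
  M1 = (+0.0685, +0.0685, 0)
  M2 = (+0.0685, -0.0685, 0)
  M3 = (-0.0685, -0.0685, 0)
Detected image corners:
  c0 = (129.964224, 137.894279) px
  c1 = (197.104384, 107.074608) px
  c2 = (153.597168, 12.912059) px
  c3 = (81.662658, 49.959231) px
Planar DLT: solve 8×8 A·h = b for H (H[2,2]=1):
  H  [+471.60466 +429.33200 +141.03721]
  H  [-265.89983 +715.63963 +79.33509]
  H  [-0.25015 +0.66839 +1.00000]
B = K⁻¹H; ‖b₁‖=1.418717, ‖b₂‖=1.418717; λ = 2/(‖b₁‖+‖b₂‖) = 0.704862, sign → tz>0 ⇒ λ=+0.704862
r₁ = λ·B[:,0] = (+0.93736,-0.30045,-0.17632); r₂ = λ·B[:,1] = (+0.34836,+0.81036,+0.47112)
r₃ = r₁×r₂ = (+0.00133,-0.50303,+0.86427); SVD([r₁ r₂ r₃]) → R = UVᵀ:
  R  [+0.93736 +0.34836 +0.00133]
  R  [-0.30045 +0.81036 -0.50303]
  R  [-0.17632 +0.47112 +0.86427]
t = (-0.32535, -0.24185, +0.70486) m
tr R = 2.611987; θ = arccos((tr R − 1)/2) = 0.633444 rad = 36.294°
axis k = ((R−Rᵀ)₃₂, (R−Rᵀ)₁₃, (R−Rᵀ)₂₁) / (2 sinθ) = (+0.822873, +0.150063, -0.548053)
rvec = θ·k = (+0.521244, +0.095056, -0.347161)

rvec=(0.5212, 0.0951, -0.3472) tvec=(-0.3253, -0.2418, 0.7049)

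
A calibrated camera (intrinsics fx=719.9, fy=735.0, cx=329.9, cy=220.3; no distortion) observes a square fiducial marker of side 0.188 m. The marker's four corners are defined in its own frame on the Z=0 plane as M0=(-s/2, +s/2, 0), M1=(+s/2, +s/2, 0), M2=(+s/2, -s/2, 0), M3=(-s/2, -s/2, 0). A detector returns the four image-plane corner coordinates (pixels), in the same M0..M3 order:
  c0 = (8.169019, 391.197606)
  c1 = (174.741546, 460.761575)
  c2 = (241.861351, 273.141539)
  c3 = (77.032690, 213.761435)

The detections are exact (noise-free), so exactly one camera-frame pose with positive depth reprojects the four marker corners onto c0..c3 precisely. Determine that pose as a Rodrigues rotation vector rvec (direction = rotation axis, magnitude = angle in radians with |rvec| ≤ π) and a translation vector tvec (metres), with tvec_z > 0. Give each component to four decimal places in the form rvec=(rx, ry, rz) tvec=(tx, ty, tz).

rvec=(-0.1411, 0.1559, 0.3288) tvec=(-0.2067, 0.1105, 0.7229)

Intrinsics K: fx=719.9, fy=735.0, cx=329.9, cy=220.3
Marker side s = 0.188 m; corners in marker frame (Z=0):
  M0 = (-0.0940, +0.0940, 0)
  M1 = (+0.0940, +0.0940, 0)
  M2 = (+0.0940, -0.0940, 0)
  M3 = (-0.0940, -0.0940, 0)
Detected image corners:
  c0 = (8.169019, 391.197606) px
  c1 = (174.741546, 460.761575) px
  c2 = (241.861351, 273.141539) px
  c3 = (77.032690, 213.761435) px
Planar DLT: solve 8×8 A·h = b for H (H[2,2]=1):
  H  [+850.96737 -381.24031 +124.06310]
  H  [+261.56153 +918.31265 +332.65054]
  H  [-0.24194 -0.15525 +1.00000]
B = K⁻¹H; ‖b₁‖=1.383371, ‖b₂‖=1.383371; λ = 2/(‖b₁‖+‖b₂‖) = 0.722872, sign → tz>0 ⇒ λ=+0.722872
r₁ = λ·B[:,0] = (+0.93462,+0.30966,-0.17489); r₂ = λ·B[:,1] = (-0.33138,+0.93680,-0.11223)
r₃ = r₁×r₂ = (+0.12908,+0.16285,+0.97817); SVD([r₁ r₂ r₃]) → R = UVᵀ:
  R  [+0.93462 -0.33138 +0.12908]
  R  [+0.30966 +0.93680 +0.16285]
  R  [-0.17489 -0.11223 +0.97817]
t = (-0.20669, +0.11050, +0.72287) m
tr R = 2.849593; θ = arccos((tr R − 1)/2) = 0.390297 rad = 22.362°
axis k = ((R−Rᵀ)₃₂, (R−Rᵀ)₁₃, (R−Rᵀ)₂₁) / (2 sinθ) = (-0.361499, +0.399474, +0.842460)
rvec = θ·k = (-0.141092, +0.155913, +0.328809)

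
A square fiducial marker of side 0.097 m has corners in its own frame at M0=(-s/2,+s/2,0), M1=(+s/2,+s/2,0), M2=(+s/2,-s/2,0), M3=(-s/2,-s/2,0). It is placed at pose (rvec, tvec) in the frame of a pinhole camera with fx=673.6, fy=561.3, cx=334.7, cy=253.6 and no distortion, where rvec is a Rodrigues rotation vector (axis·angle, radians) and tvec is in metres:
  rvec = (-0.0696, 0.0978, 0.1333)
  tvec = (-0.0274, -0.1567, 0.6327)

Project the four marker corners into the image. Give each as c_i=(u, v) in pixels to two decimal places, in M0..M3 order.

Intrinsics K: fx=673.6, fy=561.3, cx=334.7, cy=253.6
Marker side s = 0.097 m; corners in marker frame (Z=0):
  M0 = (-0.0485, +0.0485, 0)
  M1 = (+0.0485, +0.0485, 0)
  M2 = (+0.0485, -0.0485, 0)
  M3 = (-0.0485, -0.0485, 0)
rvec = (-0.0696, 0.0978, 0.1333), |rvec| = θ = 0.17938 rad = 10.278°
Rodrigues: sinθ=0.17842, 1−cosθ=0.01605; R = I + sinθ·[k]× + (1−cosθ)·[k]×²:
    [+0.98637 -0.13598 +0.09265]
    [+0.12919 +0.98872 +0.07573]
    [-0.10190 -0.06273 +0.99281]
t = (-0.0274, -0.1567, 0.6327) m
M0: Pc = R·M0+t = (-0.08183, -0.11501, +0.63460); u = 673.6·(-0.08183)/0.63460 + 334.7 = 247.8368, v = 561.3·(-0.11501)/0.63460 + 253.6 = 151.8719
M1: Pc = R·M1+t = (+0.01384, -0.10248, +0.62472); u = 673.6·(+0.01384)/0.62472 + 334.7 = 349.6272, v = 561.3·(-0.10248)/0.62472 + 253.6 = 161.5219
M2: Pc = R·M2+t = (+0.02703, -0.19839, +0.63080); u = 673.6·(+0.02703)/0.63080 + 334.7 = 363.5683, v = 561.3·(-0.19839)/0.63080 + 253.6 = 77.0705
M3: Pc = R·M3+t = (-0.06864, -0.21092, +0.64068); u = 673.6·(-0.06864)/0.64068 + 334.7 = 262.5295, v = 561.3·(-0.21092)/0.64068 + 253.6 = 68.8152

c0=(247.84, 151.87) c1=(349.63, 161.52) c2=(363.57, 77.07) c3=(262.53, 68.82)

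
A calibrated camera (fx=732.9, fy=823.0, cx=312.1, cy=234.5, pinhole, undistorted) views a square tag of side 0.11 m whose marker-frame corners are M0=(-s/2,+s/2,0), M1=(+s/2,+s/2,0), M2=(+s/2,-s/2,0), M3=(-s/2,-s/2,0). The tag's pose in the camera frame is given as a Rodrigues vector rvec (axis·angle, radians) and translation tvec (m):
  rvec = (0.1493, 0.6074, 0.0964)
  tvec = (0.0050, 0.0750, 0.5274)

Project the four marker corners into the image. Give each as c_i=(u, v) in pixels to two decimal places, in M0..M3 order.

Intrinsics K: fx=732.9, fy=823.0, cx=312.1, cy=234.5
Marker side s = 0.11 m; corners in marker frame (Z=0):
  M0 = (-0.0550, +0.0550, 0)
  M1 = (+0.0550, +0.0550, 0)
  M2 = (+0.0550, -0.0550, 0)
  M3 = (-0.0550, -0.0550, 0)
rvec = (0.1493, 0.6074, 0.0964), |rvec| = θ = 0.63287 rad = 36.260°
Rodrigues: sinθ=0.59146, 1−cosθ=0.19366; R = I + sinθ·[k]× + (1−cosθ)·[k]×²:
    [+0.81711 -0.04624 +0.57462]
    [+0.13394 +0.98473 -0.11122]
    [-0.56070 +0.16784 +0.81083]
t = (0.0050, 0.0750, 0.5274) m
M0: Pc = R·M0+t = (-0.04248, +0.12179, +0.56747); u = 732.9·(-0.04248)/0.56747 + 312.1 = 257.2301, v = 823.0·(+0.12179)/0.56747 + 234.5 = 411.1364
M1: Pc = R·M1+t = (+0.04740, +0.13653, +0.50579); u = 732.9·(+0.04740)/0.50579 + 312.1 = 380.7801, v = 823.0·(+0.13653)/0.50579 + 234.5 = 456.6494
M2: Pc = R·M2+t = (+0.05248, +0.02821, +0.48733); u = 732.9·(+0.05248)/0.48733 + 312.1 = 391.0322, v = 823.0·(+0.02821)/0.48733 + 234.5 = 282.1354
M3: Pc = R·M3+t = (-0.03740, +0.01347, +0.54901); u = 732.9·(-0.03740)/0.54901 + 312.1 = 262.1755, v = 823.0·(+0.01347)/0.54901 + 234.5 = 254.6972

c0=(257.23, 411.14) c1=(380.78, 456.65) c2=(391.03, 282.14) c3=(262.18, 254.70)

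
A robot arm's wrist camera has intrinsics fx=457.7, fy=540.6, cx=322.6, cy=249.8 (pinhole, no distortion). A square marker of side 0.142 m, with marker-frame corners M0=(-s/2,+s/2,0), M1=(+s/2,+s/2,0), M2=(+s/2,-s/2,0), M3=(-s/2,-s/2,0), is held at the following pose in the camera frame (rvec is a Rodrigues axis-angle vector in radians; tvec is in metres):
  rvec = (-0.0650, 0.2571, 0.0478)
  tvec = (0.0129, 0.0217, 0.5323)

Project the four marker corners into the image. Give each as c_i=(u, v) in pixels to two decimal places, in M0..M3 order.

c0=(272.64, 338.57) c1=(392.19, 350.74) c2=(398.04, 201.50) c3=(279.89, 199.27)

Intrinsics K: fx=457.7, fy=540.6, cx=322.6, cy=249.8
Marker side s = 0.142 m; corners in marker frame (Z=0):
  M0 = (-0.0710, +0.0710, 0)
  M1 = (+0.0710, +0.0710, 0)
  M2 = (+0.0710, -0.0710, 0)
  M3 = (-0.0710, -0.0710, 0)
rvec = (-0.0650, 0.2571, 0.0478), |rvec| = θ = 0.26946 rad = 15.439°
Rodrigues: sinθ=0.26621, 1−cosθ=0.03609; R = I + sinθ·[k]× + (1−cosθ)·[k]×²:
    [+0.96601 -0.05553 +0.25246]
    [+0.03892 +0.99676 +0.07032]
    [-0.25554 -0.05811 +0.96505]
t = (0.0129, 0.0217, 0.5323) m
M0: Pc = R·M0+t = (-0.05963, +0.08971, +0.54632); u = 457.7·(-0.05963)/0.54632 + 322.6 = 272.6429, v = 540.6·(+0.08971)/0.54632 + 249.8 = 338.5682
M1: Pc = R·M1+t = (+0.07754, +0.09523, +0.51003); u = 457.7·(+0.07754)/0.51003 + 322.6 = 392.1881, v = 540.6·(+0.09523)/0.51003 + 249.8 = 350.7414
M2: Pc = R·M2+t = (+0.08543, -0.04631, +0.51828); u = 457.7·(+0.08543)/0.51828 + 322.6 = 398.0437, v = 540.6·(-0.04631)/0.51828 + 249.8 = 201.4989
M3: Pc = R·M3+t = (-0.05174, -0.05183, +0.55457); u = 457.7·(-0.05174)/0.55457 + 322.6 = 279.8940, v = 540.6·(-0.05183)/0.55457 + 249.8 = 199.2722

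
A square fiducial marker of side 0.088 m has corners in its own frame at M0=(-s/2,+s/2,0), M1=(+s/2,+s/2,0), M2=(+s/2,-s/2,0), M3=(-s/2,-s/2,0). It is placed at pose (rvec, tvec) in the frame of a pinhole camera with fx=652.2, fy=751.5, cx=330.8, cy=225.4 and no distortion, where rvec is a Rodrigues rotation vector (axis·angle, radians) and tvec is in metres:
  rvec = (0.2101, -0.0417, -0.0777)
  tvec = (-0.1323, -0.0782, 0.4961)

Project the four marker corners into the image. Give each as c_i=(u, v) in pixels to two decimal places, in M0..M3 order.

Intrinsics K: fx=652.2, fy=751.5, cx=330.8, cy=225.4
Marker side s = 0.088 m; corners in marker frame (Z=0):
  M0 = (-0.0440, +0.0440, 0)
  M1 = (+0.0440, +0.0440, 0)
  M2 = (+0.0440, -0.0440, 0)
  M3 = (-0.0440, -0.0440, 0)
rvec = (0.2101, -0.0417, -0.0777), |rvec| = θ = 0.22786 rad = 13.055°
Rodrigues: sinθ=0.22589, 1−cosθ=0.02585; R = I + sinθ·[k]× + (1−cosθ)·[k]×²:
    [+0.99613 +0.07267 -0.04947]
    [-0.08139 +0.97502 -0.20667]
    [+0.03321 +0.20990 +0.97716]
t = (-0.1323, -0.0782, 0.4961) m
M0: Pc = R·M0+t = (-0.17293, -0.03172, +0.50387); u = 652.2·(-0.17293)/0.50387 + 330.8 = 106.9615, v = 751.5·(-0.03172)/0.50387 + 225.4 = 178.0944
M1: Pc = R·M1+t = (-0.08527, -0.03888, +0.50680); u = 652.2·(-0.08527)/0.50680 + 330.8 = 221.0617, v = 751.5·(-0.03888)/0.50680 + 225.4 = 167.7465
M2: Pc = R·M2+t = (-0.09167, -0.12468, +0.48833); u = 652.2·(-0.09167)/0.48833 + 330.8 = 208.3701, v = 751.5·(-0.12468)/0.48833 + 225.4 = 33.5229
M3: Pc = R·M3+t = (-0.17933, -0.11752, +0.48540); u = 652.2·(-0.17933)/0.48540 + 330.8 = 89.8516, v = 751.5·(-0.11752)/0.48540 + 225.4 = 43.4564

c0=(106.96, 178.09) c1=(221.06, 167.75) c2=(208.37, 33.52) c3=(89.85, 43.46)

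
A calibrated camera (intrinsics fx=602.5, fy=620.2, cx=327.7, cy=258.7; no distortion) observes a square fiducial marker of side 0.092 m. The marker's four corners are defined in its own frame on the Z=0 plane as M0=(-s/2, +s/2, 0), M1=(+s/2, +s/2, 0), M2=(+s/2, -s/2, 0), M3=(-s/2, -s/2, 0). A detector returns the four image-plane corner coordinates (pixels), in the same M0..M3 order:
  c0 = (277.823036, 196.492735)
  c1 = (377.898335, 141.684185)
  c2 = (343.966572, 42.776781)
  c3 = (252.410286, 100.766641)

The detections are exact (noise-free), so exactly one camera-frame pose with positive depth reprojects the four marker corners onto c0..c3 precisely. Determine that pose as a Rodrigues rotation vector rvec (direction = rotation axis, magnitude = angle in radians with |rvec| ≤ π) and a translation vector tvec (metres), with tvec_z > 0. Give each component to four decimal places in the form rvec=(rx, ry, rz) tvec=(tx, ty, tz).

Intrinsics K: fx=602.5, fy=620.2, cx=327.7, cy=258.7
Marker side s = 0.092 m; corners in marker frame (Z=0):
  M0 = (-0.0460, +0.0460, 0)
  M1 = (+0.0460, +0.0460, 0)
  M2 = (+0.0460, -0.0460, 0)
  M3 = (-0.0460, -0.0460, 0)
Detected image corners:
  c0 = (277.823036, 196.492735) px
  c1 = (377.898335, 141.684185) px
  c2 = (343.966572, 42.776781) px
  c3 = (252.410286, 100.766641) px
Planar DLT: solve 8×8 A·h = b for H (H[2,2]=1):
  H  [+796.98610 +93.59430 +310.81867]
  H  [-707.08009 +969.73298 +119.81170]
  H  [-0.77612 -0.72607 +1.00000]
B = K⁻¹H; ‖b₁‖=2.076910, ‖b₂‖=2.076910; λ = 2/(‖b₁‖+‖b₂‖) = 0.481484, sign → tz>0 ⇒ λ=+0.481484
r₁ = λ·B[:,0] = (+0.84016,-0.39306,-0.37369); r₂ = λ·B[:,1] = (+0.26494,+0.89866,-0.34959)
r₃ = r₁×r₂ = (+0.47323,+0.19471,+0.85915); SVD([r₁ r₂ r₃]) → R = UVᵀ:
  R  [+0.84016 +0.26494 +0.47323]
  R  [-0.39306 +0.89866 +0.19471]
  R  [-0.37369 -0.34959 +0.85915]
t = (-0.01349, -0.10782, +0.48148) m
tr R = 2.597971; θ = arccos((tr R − 1)/2) = 0.645190 rad = 36.967°
axis k = ((R−Rᵀ)₃₂, (R−Rᵀ)₁₃, (R−Rᵀ)₂₁) / (2 sinθ) = (-0.452563, +0.704180, -0.547099)
rvec = θ·k = (-0.291989, +0.454330, -0.352983)

rvec=(-0.2920, 0.4543, -0.3530) tvec=(-0.0135, -0.1078, 0.4815)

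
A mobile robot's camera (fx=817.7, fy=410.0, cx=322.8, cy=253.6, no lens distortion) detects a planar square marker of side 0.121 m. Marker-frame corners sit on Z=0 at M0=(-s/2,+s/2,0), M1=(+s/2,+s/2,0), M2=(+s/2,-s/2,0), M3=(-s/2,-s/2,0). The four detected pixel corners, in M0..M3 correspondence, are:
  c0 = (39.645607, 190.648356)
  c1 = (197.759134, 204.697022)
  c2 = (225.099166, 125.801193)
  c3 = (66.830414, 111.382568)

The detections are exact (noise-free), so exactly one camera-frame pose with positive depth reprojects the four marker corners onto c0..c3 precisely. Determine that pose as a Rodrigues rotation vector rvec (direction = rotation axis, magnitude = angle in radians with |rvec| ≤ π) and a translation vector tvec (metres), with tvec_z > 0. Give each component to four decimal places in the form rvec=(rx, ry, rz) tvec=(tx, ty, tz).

rvec=(0.0108, -0.0215, 0.1734) tvec=(-0.1441, -0.1441, 0.6192)

Intrinsics K: fx=817.7, fy=410.0, cx=322.8, cy=253.6
Marker side s = 0.121 m; corners in marker frame (Z=0):
  M0 = (-0.0605, +0.0605, 0)
  M1 = (+0.0605, +0.0605, 0)
  M2 = (+0.0605, -0.0605, 0)
  M3 = (-0.0605, -0.0605, 0)
Detected image corners:
  c0 = (39.645607, 190.648356) px
  c1 = (197.759134, 204.697022) px
  c2 = (225.099166, 125.801193) px
  c3 = (66.830414, 111.382568) px
Planar DLT: solve 8×8 A·h = b for H (H[2,2]=1):
  H  [+1312.13939 -223.41455 +132.49444]
  H  [+123.33819 +655.82281 +158.18210]
  H  [+0.03608 +0.01433 +1.00000]
B = K⁻¹H; ‖b₁‖=1.615030, ‖b₂‖=1.615030; λ = 2/(‖b₁‖+‖b₂‖) = 0.619183, sign → tz>0 ⇒ λ=+0.619183
r₁ = λ·B[:,0] = (+0.98477,+0.17245,+0.02234); r₂ = λ·B[:,1] = (-0.17268,+0.98494,+0.00887)
r₃ = r₁×r₂ = (-0.02048,-0.01259,+0.99971); SVD([r₁ r₂ r₃]) → R = UVᵀ:
  R  [+0.98477 -0.17268 -0.02048]
  R  [+0.17245 +0.98494 -0.01259]
  R  [+0.02234 +0.00887 +0.99971]
t = (-0.14410, -0.14410, +0.61918) m
tr R = 2.969415; θ = arccos((tr R − 1)/2) = 0.175109 rad = 10.033°
axis k = ((R−Rᵀ)₃₂, (R−Rᵀ)₁₃, (R−Rᵀ)₂₁) / (2 sinθ) = (+0.061609, -0.122891, +0.990506)
rvec = θ·k = (+0.010788, -0.021519, +0.173447)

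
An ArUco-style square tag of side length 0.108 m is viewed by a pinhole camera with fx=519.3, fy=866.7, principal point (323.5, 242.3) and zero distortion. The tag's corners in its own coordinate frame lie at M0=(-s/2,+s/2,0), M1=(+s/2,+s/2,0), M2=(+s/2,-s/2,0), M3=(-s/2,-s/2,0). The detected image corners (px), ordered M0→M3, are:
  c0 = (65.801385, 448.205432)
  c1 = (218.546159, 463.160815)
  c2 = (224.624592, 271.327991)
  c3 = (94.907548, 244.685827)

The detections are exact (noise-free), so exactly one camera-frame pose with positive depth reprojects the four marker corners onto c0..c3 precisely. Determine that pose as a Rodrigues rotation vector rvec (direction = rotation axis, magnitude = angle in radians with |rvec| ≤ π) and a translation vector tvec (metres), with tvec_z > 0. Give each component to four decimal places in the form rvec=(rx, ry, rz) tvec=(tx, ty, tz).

Intrinsics K: fx=519.3, fy=866.7, cx=323.5, cy=242.3
Marker side s = 0.108 m; corners in marker frame (Z=0):
  M0 = (-0.0540, +0.0540, 0)
  M1 = (+0.0540, +0.0540, 0)
  M2 = (+0.0540, -0.0540, 0)
  M3 = (-0.0540, -0.0540, 0)
Detected image corners:
  c0 = (65.801385, 448.205432) px
  c1 = (218.546159, 463.160815) px
  c2 = (224.624592, 271.327991) px
  c3 = (94.907548, 244.685827) px
Planar DLT: solve 8×8 A·h = b for H (H[2,2]=1):
  H  [+1404.74721 -373.69153 +154.30409]
  H  [+445.50445 +1320.54827 +349.64218]
  H  [+0.69713 -1.42289 +1.00000]
B = K⁻¹H; ‖b₁‖=2.396741, ‖b₂‖=2.396741; λ = 2/(‖b₁‖+‖b₂‖) = 0.417233, sign → tz>0 ⇒ λ=+0.417233
r₁ = λ·B[:,0] = (+0.94745,+0.13315,+0.29086); r₂ = λ·B[:,1] = (+0.06959,+0.80169,-0.59368)
r₃ = r₁×r₂ = (-0.31223,+0.58272,+0.75030); SVD([r₁ r₂ r₃]) → R = UVᵀ:
  R  [+0.94745 +0.06959 -0.31223]
  R  [+0.13315 +0.80169 +0.58272]
  R  [+0.29086 -0.59368 +0.75030]
t = (-0.13594, +0.05168, +0.41723) m
tr R = 2.499441; θ = arccos((tr R − 1)/2) = 0.723157 rad = 41.434°
axis k = ((R−Rᵀ)₃₂, (R−Rᵀ)₁₃, (R−Rᵀ)₂₁) / (2 sinθ) = (-0.888847, -0.455680, +0.048026)
rvec = θ·k = (-0.642776, -0.329528, +0.034730)

rvec=(-0.6428, -0.3295, 0.0347) tvec=(-0.1359, 0.0517, 0.4172)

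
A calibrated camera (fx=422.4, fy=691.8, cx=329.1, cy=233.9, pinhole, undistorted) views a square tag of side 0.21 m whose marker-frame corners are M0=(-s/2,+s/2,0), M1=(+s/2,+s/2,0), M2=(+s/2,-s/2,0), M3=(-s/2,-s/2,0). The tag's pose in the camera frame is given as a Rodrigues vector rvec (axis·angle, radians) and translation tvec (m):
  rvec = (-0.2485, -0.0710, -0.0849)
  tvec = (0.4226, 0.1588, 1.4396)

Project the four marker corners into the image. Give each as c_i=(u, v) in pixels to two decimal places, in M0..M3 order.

c0=(427.65, 365.84) c1=(488.45, 356.60) c2=(477.37, 257.15) c3=(418.57, 264.91)

Intrinsics K: fx=422.4, fy=691.8, cx=329.1, cy=233.9
Marker side s = 0.21 m; corners in marker frame (Z=0):
  M0 = (-0.1050, +0.1050, 0)
  M1 = (+0.1050, +0.1050, 0)
  M2 = (+0.1050, -0.1050, 0)
  M3 = (-0.1050, -0.1050, 0)
rvec = (-0.2485, -0.0710, -0.0849), |rvec| = θ = 0.27203 rad = 15.586°
Rodrigues: sinθ=0.26869, 1−cosθ=0.03677; R = I + sinθ·[k]× + (1−cosθ)·[k]×²:
    [+0.99391 +0.09262 -0.05964]
    [-0.07509 +0.96573 +0.24844]
    [+0.08061 -0.24245 +0.96681]
t = (0.4226, 0.1588, 1.4396) m
M0: Pc = R·M0+t = (+0.32796, +0.26809, +1.40568); u = 422.4·(+0.32796)/1.40568 + 329.1 = 427.6519, v = 691.8·(+0.26809)/1.40568 + 233.9 = 365.8378
M1: Pc = R·M1+t = (+0.53669, +0.25232, +1.42261); u = 422.4·(+0.53669)/1.42261 + 329.1 = 488.4528, v = 691.8·(+0.25232)/1.42261 + 233.9 = 356.5996
M2: Pc = R·M2+t = (+0.51724, +0.04951, +1.47352); u = 422.4·(+0.51724)/1.47352 + 329.1 = 477.3708, v = 691.8·(+0.04951)/1.47352 + 233.9 = 257.1461
M3: Pc = R·M3+t = (+0.30851, +0.06528, +1.45659); u = 422.4·(+0.30851)/1.45659 + 329.1 = 418.5664, v = 691.8·(+0.06528)/1.45659 + 233.9 = 264.9055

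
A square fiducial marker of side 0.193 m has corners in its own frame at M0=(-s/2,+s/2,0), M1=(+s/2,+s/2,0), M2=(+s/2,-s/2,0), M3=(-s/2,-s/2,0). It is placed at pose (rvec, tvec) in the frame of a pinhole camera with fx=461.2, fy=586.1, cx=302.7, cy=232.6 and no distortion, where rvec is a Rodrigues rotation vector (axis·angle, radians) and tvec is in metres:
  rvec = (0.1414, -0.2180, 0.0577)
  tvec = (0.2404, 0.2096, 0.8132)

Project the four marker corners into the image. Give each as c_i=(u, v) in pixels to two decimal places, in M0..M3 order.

Intrinsics K: fx=461.2, fy=586.1, cx=302.7, cy=232.6
Marker side s = 0.193 m; corners in marker frame (Z=0):
  M0 = (-0.0965, +0.0965, 0)
  M1 = (+0.0965, +0.0965, 0)
  M2 = (+0.0965, -0.0965, 0)
  M3 = (-0.0965, -0.0965, 0)
rvec = (0.1414, -0.2180, 0.0577), |rvec| = θ = 0.26617 rad = 15.251°
Rodrigues: sinθ=0.26304, 1−cosθ=0.03521; R = I + sinθ·[k]× + (1−cosθ)·[k]×²:
    [+0.97472 -0.07234 -0.21138]
    [+0.04170 +0.98841 -0.14599]
    [+0.21949 +0.13348 +0.96644]
t = (0.2404, 0.2096, 0.8132) m
M0: Pc = R·M0+t = (+0.13936, +0.30096, +0.80490); u = 461.2·(+0.13936)/0.80490 + 302.7 = 382.5508, v = 586.1·(+0.30096)/0.80490 + 232.6 = 451.7465
M1: Pc = R·M1+t = (+0.32748, +0.30901, +0.84726); u = 461.2·(+0.32748)/0.84726 + 302.7 = 480.9608, v = 586.1·(+0.30901)/0.84726 + 232.6 = 446.3568
M2: Pc = R·M2+t = (+0.34144, +0.11824, +0.82150); u = 461.2·(+0.34144)/0.82150 + 302.7 = 494.3897, v = 586.1·(+0.11824)/0.82150 + 232.6 = 316.9604
M3: Pc = R·M3+t = (+0.15332, +0.11019, +0.77914); u = 461.2·(+0.15332)/0.77914 + 302.7 = 393.4558, v = 586.1·(+0.11019)/0.77914 + 232.6 = 315.4931

c0=(382.55, 451.75) c1=(480.96, 446.36) c2=(494.39, 316.96) c3=(393.46, 315.49)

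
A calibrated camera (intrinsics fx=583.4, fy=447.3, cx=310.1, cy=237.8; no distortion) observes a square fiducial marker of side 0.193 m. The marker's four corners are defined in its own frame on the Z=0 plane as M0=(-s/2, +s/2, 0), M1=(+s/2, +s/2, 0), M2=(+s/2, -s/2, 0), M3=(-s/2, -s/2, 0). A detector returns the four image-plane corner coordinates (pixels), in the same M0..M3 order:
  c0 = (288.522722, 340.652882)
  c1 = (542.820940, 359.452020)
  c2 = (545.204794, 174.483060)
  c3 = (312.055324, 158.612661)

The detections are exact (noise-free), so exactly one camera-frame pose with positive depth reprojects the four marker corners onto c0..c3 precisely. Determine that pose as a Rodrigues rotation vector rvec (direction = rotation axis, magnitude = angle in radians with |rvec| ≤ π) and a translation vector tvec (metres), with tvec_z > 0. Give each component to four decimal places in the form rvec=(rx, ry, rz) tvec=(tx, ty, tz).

rvec=(-0.2112, 0.0088, 0.0934) tvec=(0.0887, 0.0170, 0.4625)

Intrinsics K: fx=583.4, fy=447.3, cx=310.1, cy=237.8
Marker side s = 0.193 m; corners in marker frame (Z=0):
  M0 = (-0.0965, +0.0965, 0)
  M1 = (+0.0965, +0.0965, 0)
  M2 = (+0.0965, -0.0965, 0)
  M3 = (-0.0965, -0.0965, 0)
Detected image corners:
  c0 = (288.522722, 340.652882) px
  c1 = (542.820940, 359.452020) px
  c2 = (545.204794, 174.483060) px
  c3 = (312.055324, 158.612661) px
Planar DLT: solve 8×8 A·h = b for H (H[2,2]=1):
  H  [+1243.53427 -258.05135 +421.96274]
  H  [+79.14910 +834.08950 +254.26701]
  H  [-0.04002 -0.45173 +1.00000]
B = K⁻¹H; ‖b₁‖=2.162280, ‖b₂‖=2.162280; λ = 2/(‖b₁‖+‖b₂‖) = 0.462475, sign → tz>0 ⇒ λ=+0.462475
r₁ = λ·B[:,0] = (+0.99562,+0.09167,-0.01851); r₂ = λ·B[:,1] = (-0.09352,+0.97345,-0.20891)
r₃ = r₁×r₂ = (-0.00113,+0.20973,+0.97776); SVD([r₁ r₂ r₃]) → R = UVᵀ:
  R  [+0.99562 -0.09352 -0.00113]
  R  [+0.09167 +0.97345 +0.20973]
  R  [-0.01851 -0.20891 +0.97776]
t = (+0.08868, +0.01703, +0.46247) m
tr R = 2.946828; θ = arccos((tr R − 1)/2) = 0.231104 rad = 13.241°
axis k = ((R−Rᵀ)₃₂, (R−Rᵀ)₁₃, (R−Rᵀ)₂₁) / (2 sinθ) = (-0.913859, +0.037927, +0.404256)
rvec = θ·k = (-0.211197, +0.008765, +0.093425)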